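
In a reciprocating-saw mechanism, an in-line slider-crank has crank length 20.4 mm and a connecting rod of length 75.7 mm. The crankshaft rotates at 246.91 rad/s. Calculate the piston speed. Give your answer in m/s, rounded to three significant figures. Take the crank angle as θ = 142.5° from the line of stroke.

2.40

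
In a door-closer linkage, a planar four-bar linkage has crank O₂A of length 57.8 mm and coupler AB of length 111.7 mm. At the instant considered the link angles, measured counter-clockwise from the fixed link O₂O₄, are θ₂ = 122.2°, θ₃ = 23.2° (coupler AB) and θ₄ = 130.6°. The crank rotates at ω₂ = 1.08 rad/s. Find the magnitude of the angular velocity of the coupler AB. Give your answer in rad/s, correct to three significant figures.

0.0856

ω₂ = 1.08 rad/s
Differentiating the loop-closure r₂e^{iθ₂}+r₃e^{iθ₃}=r₁+r₄e^{iθ₄} gives r₂ω₂e^{iθ₂}+r₃ω₃e^{iθ₃}=r₄ω₄e^{iθ₄}.
Eliminating the other unknown: ω₃ = r₂ω₂ sin(θ₄−θ₂) / [r₃ sin(θ₃−θ₄)].
Numerator sine = +0.14608; denominator sine = -0.95424.
Result = 0.0578·1.08·(+0.14608) / (0.1117·(-0.95424)) = -0.085554 rad/s; magnitude 0.085554 rad/s.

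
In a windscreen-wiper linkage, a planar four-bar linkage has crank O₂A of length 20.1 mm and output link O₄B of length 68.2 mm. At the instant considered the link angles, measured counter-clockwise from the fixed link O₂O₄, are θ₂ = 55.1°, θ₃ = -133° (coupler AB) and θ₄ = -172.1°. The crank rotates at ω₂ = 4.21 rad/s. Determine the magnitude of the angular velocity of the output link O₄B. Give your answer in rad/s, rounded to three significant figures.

0.277

ω₂ = 4.21 rad/s
Differentiating the loop-closure r₂e^{iθ₂}+r₃e^{iθ₃}=r₁+r₄e^{iθ₄} gives r₂ω₂e^{iθ₂}+r₃ω₃e^{iθ₃}=r₄ω₄e^{iθ₄}.
Eliminating the other unknown: ω₄ = r₂ω₂ sin(θ₂−θ₃) / [r₄ sin(θ₄−θ₃)].
Numerator sine = -0.14090; denominator sine = -0.63068.
Result = 0.0201·4.21·(-0.14090) / (0.0682·(-0.63068)) = +0.27721 rad/s; magnitude 0.27721 rad/s.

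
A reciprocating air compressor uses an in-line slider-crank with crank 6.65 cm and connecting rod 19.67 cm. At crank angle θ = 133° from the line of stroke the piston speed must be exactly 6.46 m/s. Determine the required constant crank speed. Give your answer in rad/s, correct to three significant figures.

For an in-line slider-crank, |v_piston| = rω|sinθ|·[1 + r cosθ/√(L² − r² sin²θ)].
With r = 0.0665 m, L = 0.1967 m, θ = 133°: the bracketed kinematic factor |dx/dθ| = 0.037062 m.
ω = v/|dx/dθ| = 6.46/0.037062 = 174.3 rad/s.

174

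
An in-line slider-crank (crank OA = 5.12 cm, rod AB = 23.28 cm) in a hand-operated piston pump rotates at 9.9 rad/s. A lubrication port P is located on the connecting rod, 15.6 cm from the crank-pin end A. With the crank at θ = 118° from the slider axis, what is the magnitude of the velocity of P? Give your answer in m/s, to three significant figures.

0.423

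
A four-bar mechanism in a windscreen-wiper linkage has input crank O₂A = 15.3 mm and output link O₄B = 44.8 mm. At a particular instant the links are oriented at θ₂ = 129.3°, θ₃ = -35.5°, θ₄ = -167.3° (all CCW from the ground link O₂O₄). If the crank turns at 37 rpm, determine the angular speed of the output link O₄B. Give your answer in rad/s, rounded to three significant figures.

ω₂ = 3.875 rad/s (from 37 rpm).
Differentiating the loop-closure r₂e^{iθ₂}+r₃e^{iθ₃}=r₁+r₄e^{iθ₄} gives r₂ω₂e^{iθ₂}+r₃ω₃e^{iθ₃}=r₄ω₄e^{iθ₄}.
Eliminating the other unknown: ω₄ = r₂ω₂ sin(θ₂−θ₃) / [r₄ sin(θ₄−θ₃)].
Numerator sine = +0.26219; denominator sine = -0.74548.
Result = 0.0153·3.875·(+0.26219) / (0.0448·(-0.74548)) = -0.4654 rad/s; magnitude 0.4654 rad/s.

0.465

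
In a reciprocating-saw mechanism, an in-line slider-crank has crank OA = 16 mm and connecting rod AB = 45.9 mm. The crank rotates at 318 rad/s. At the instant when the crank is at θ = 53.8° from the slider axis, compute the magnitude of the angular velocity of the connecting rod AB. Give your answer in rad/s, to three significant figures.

ω = 318 rad/s
The rod makes angle φ with the slider axis where L sinφ = r sinθ; differentiating, L cosφ·φ̇ = r ω cosθ.
L cosφ = √(L² − r² sin²θ) = 0.044047 m.
|ω_rod| = r ω |cosθ| / √(L² − r² sin²θ) = 0.016·318·0.59061/0.044047 = 68.223 rad/s.

68.2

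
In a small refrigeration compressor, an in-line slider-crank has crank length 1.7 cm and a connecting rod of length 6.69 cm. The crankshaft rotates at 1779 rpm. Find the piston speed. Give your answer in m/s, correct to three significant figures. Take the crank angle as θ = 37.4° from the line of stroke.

2.32

ω = 2π·1779/60 = 186.3 rad/s
For an in-line slider-crank, x = r cosθ + √(L² − r² sin²θ), so v = −rω sinθ·[1 + r cosθ/√(L² − r² sin²θ)].
With r = 0.017 m, L = 0.0669 m, θ = 37.4°: √(L² − r² sin²θ) = 0.066098 m.
v = −0.017·186.3·0.60738·[1 + 0.017·0.79441/0.066098] = -2.3166 m/s.
|v| = 2.3166 m/s.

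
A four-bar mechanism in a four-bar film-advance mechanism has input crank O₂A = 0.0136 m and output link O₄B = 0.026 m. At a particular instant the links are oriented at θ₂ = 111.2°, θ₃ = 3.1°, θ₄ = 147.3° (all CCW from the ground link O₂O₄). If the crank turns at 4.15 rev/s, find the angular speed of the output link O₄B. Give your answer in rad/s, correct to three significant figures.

22.2

ω₂ = 26.08 rad/s (from 4.15 rev/s).
Differentiating the loop-closure r₂e^{iθ₂}+r₃e^{iθ₃}=r₁+r₄e^{iθ₄} gives r₂ω₂e^{iθ₂}+r₃ω₃e^{iθ₃}=r₄ω₄e^{iθ₄}.
Eliminating the other unknown: ω₄ = r₂ω₂ sin(θ₂−θ₃) / [r₄ sin(θ₄−θ₃)].
Numerator sine = +0.95052; denominator sine = +0.58496.
Result = 0.0136·26.08·(+0.95052) / (0.026·(+0.58496)) = +22.163 rad/s; magnitude 22.163 rad/s.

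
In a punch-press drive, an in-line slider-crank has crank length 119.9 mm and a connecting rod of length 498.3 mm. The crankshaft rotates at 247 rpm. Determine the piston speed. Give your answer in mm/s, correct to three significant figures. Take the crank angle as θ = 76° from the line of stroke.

ω = 2π·247/60 = 25.87 rad/s
For an in-line slider-crank, x = r cosθ + √(L² − r² sin²θ), so v = −rω sinθ·[1 + r cosθ/√(L² − r² sin²θ)].
With r = 0.1199 m, L = 0.4983 m, θ = 76°: √(L² − r² sin²θ) = 0.48453 m.
v = −0.1199·25.87·0.97030·[1 + 0.1199·0.24192/0.48453] = -3.1893 m/s.
|v| = 3.1893 m/s = 3189.3 mm/s.

3190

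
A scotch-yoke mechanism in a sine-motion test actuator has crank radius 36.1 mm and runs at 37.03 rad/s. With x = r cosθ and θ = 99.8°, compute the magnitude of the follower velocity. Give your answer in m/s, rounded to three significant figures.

1.32

ω = 37.03 rad/s
x = r cosθ ⇒ ẋ = −rω sinθ.
|v| = rω|sinθ| = 0.0361·37.03·|sin 99.8°| = 1.3173 m/s.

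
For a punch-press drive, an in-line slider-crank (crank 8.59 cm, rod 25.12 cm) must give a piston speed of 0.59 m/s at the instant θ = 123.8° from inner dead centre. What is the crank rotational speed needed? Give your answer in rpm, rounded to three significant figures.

98.5

For an in-line slider-crank, |v_piston| = rω|sinθ|·[1 + r cosθ/√(L² − r² sin²θ)].
With r = 0.0859 m, L = 0.2512 m, θ = 123.8°: the bracketed kinematic factor |dx/dθ| = 0.057219 m.
ω = v/|dx/dθ| = 0.59/0.057219 = 10.311 rad/s.
N = 60ω/(2π) = 98.466 rpm.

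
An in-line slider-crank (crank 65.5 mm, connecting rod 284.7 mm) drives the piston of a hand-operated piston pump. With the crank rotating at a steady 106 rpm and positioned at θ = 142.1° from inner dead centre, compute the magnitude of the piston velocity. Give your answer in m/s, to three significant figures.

ω = 2π·106/60 = 11.1 rad/s
For an in-line slider-crank, x = r cosθ + √(L² − r² sin²θ), so v = −rω sinθ·[1 + r cosθ/√(L² − r² sin²θ)].
With r = 0.0655 m, L = 0.2847 m, θ = 142.1°: √(L² − r² sin²θ) = 0.28184 m.
v = −0.0655·11.1·0.61429·[1 + 0.0655·-0.78908/0.28184] = -0.36472 m/s.
|v| = 0.36472 m/s.

0.365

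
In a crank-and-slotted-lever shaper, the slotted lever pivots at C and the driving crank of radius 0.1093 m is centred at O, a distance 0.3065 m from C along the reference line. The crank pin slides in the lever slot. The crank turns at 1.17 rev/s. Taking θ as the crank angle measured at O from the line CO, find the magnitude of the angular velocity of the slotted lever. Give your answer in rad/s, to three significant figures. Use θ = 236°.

0.729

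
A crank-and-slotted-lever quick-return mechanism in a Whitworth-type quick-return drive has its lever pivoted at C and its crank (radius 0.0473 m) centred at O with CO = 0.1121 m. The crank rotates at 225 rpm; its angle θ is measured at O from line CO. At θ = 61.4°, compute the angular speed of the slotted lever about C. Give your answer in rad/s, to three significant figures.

5.66

ω = 23.56 rad/s (from 225 rpm).
Crank pin A relative to C: A = (d + r cosθ, r sinθ); lever angle φ = atan2(r sinθ, d + r cosθ).
Differentiating tanφ: φ̇ = rω(d cosθ + r)/(d² + r² + 2dr cosθ).
d² + r² + 2dr cosθ = |CA|² = 0.0198801 m²;  d cosθ + r = +0.10096 m.
|ω_lever| = |0.0473·23.56·+0.10096| / 0.0198801 = 5.6599 rad/s.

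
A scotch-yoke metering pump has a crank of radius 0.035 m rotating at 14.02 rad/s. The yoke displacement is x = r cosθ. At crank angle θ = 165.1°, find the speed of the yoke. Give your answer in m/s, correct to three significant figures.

0.126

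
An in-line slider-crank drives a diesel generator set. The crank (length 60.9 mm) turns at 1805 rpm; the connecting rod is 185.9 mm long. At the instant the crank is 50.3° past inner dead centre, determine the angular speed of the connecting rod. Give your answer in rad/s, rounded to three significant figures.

40.9

ω = 189 rad/s (converted from 1805 rpm).
The rod makes angle φ with the slider axis where L sinφ = r sinθ; differentiating, L cosφ·φ̇ = r ω cosθ.
L cosφ = √(L² − r² sin²θ) = 0.1799 m.
|ω_rod| = r ω |cosθ| / √(L² − r² sin²θ) = 0.0609·189·0.63877/0.1799 = 40.873 rad/s.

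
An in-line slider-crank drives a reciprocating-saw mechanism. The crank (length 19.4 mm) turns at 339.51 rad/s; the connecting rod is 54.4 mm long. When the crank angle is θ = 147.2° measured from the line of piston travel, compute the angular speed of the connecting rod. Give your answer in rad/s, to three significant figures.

ω = 339.5 rad/s
The rod makes angle φ with the slider axis where L sinφ = r sinθ; differentiating, L cosφ·φ̇ = r ω cosθ.
L cosφ = √(L² − r² sin²θ) = 0.053375 m.
|ω_rod| = r ω |cosθ| / √(L² − r² sin²θ) = 0.0194·339.5·0.84057/0.053375 = 103.73 rad/s.

104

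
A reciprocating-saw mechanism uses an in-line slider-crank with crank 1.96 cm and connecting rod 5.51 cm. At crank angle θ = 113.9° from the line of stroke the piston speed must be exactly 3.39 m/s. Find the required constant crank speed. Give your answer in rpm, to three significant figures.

2130

For an in-line slider-crank, |v_piston| = rω|sinθ|·[1 + r cosθ/√(L² − r² sin²θ)].
With r = 0.0196 m, L = 0.0551 m, θ = 113.9°: the bracketed kinematic factor |dx/dθ| = 0.015188 m.
ω = v/|dx/dθ| = 3.39/0.015188 = 223.2 rad/s.
N = 60ω/(2π) = 2131.4 rpm.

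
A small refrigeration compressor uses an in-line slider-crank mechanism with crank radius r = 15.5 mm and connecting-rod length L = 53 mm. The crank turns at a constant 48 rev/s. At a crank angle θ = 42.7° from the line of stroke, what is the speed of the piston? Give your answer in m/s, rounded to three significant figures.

ω = 2π·48 = 301.6 rad/s
For an in-line slider-crank, x = r cosθ + √(L² − r² sin²θ), so v = −rω sinθ·[1 + r cosθ/√(L² − r² sin²θ)].
With r = 0.0155 m, L = 0.053 m, θ = 42.7°: √(L² − r² sin²θ) = 0.051947 m.
v = −0.0155·301.6·0.67816·[1 + 0.0155·0.73491/0.051947] = -3.8654 m/s.
|v| = 3.8654 m/s.

3.87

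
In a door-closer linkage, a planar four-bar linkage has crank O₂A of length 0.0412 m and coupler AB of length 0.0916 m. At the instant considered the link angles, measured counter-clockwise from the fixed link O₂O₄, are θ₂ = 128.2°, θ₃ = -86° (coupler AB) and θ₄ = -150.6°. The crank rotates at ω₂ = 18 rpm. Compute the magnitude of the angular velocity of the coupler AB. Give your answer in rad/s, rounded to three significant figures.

0.927

ω₂ = 1.885 rad/s (from 18 rpm).
Differentiating the loop-closure r₂e^{iθ₂}+r₃e^{iθ₃}=r₁+r₄e^{iθ₄} gives r₂ω₂e^{iθ₂}+r₃ω₃e^{iθ₃}=r₄ω₄e^{iθ₄}.
Eliminating the other unknown: ω₃ = r₂ω₂ sin(θ₄−θ₂) / [r₃ sin(θ₃−θ₄)].
Numerator sine = +0.98823; denominator sine = +0.90334.
Result = 0.0412·1.885·(+0.98823) / (0.0916·(+0.90334)) = +0.92749 rad/s; magnitude 0.92749 rad/s.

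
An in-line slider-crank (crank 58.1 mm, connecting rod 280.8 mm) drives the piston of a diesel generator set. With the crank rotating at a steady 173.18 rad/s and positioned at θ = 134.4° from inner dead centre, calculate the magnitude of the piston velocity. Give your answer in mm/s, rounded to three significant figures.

6140

ω = 173.2 rad/s
For an in-line slider-crank, x = r cosθ + √(L² − r² sin²θ), so v = −rω sinθ·[1 + r cosθ/√(L² − r² sin²θ)].
With r = 0.0581 m, L = 0.2808 m, θ = 134.4°: √(L² − r² sin²θ) = 0.27771 m.
v = −0.0581·173.2·0.71447·[1 + 0.0581·-0.69966/0.27771] = -6.1366 m/s.
|v| = 6.1366 m/s = 6136.6 mm/s.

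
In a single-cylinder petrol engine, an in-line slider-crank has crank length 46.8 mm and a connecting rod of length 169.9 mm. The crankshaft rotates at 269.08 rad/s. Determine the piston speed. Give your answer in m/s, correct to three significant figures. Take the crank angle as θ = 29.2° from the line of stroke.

7.63

ω = 269.1 rad/s
For an in-line slider-crank, x = r cosθ + √(L² − r² sin²θ), so v = −rω sinθ·[1 + r cosθ/√(L² − r² sin²θ)].
With r = 0.0468 m, L = 0.1699 m, θ = 29.2°: √(L² − r² sin²θ) = 0.16836 m.
v = −0.0468·269.1·0.48786·[1 + 0.0468·0.87292/0.16836] = -7.6343 m/s.
|v| = 7.6343 m/s.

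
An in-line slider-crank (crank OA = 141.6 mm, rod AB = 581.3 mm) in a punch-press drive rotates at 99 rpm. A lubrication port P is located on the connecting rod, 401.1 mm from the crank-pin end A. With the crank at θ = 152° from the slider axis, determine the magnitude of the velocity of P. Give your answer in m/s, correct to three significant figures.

ω = 10.37 rad/s.  Crank-pin speed |V_A| = rω = 1.468 m/s, perpendicular to OA.
Rod angle: sinφ = −(r/L) sinθ ⇒ φ = -6.567°; ω_rod = −rω cosθ/√(L²−r²sin²θ) = +2.2445 rad/s.
V_P = V_A + ω_rod × AP, with AP = 0.4011 m along the rod.
Components: V_Px = −rω sinθ − a·ω_rod·sinφ = -0.58623 m/s;  V_Py = rω cosθ + a·ω_rod·cosφ = -0.40181 m/s.
|V_P| = √(V_Px² + V_Py²) = 0.71071 m/s.

0.711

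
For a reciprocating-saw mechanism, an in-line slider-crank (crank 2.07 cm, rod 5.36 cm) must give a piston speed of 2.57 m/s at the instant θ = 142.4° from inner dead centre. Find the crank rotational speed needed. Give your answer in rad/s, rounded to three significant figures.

For an in-line slider-crank, |v_piston| = rω|sinθ|·[1 + r cosθ/√(L² − r² sin²θ)].
With r = 0.0207 m, L = 0.0536 m, θ = 142.4°: the bracketed kinematic factor |dx/dθ| = 0.0086535 m.
ω = v/|dx/dθ| = 2.57/0.0086535 = 296.99 rad/s.

297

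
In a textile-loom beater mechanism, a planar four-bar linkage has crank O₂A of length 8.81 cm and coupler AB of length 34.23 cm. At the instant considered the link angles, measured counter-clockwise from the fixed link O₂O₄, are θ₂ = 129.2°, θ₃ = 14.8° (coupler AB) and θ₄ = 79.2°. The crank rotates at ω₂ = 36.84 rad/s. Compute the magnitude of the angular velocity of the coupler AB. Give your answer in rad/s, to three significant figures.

ω₂ = 36.84 rad/s
Differentiating the loop-closure r₂e^{iθ₂}+r₃e^{iθ₃}=r₁+r₄e^{iθ₄} gives r₂ω₂e^{iθ₂}+r₃ω₃e^{iθ₃}=r₄ω₄e^{iθ₄}.
Eliminating the other unknown: ω₃ = r₂ω₂ sin(θ₄−θ₂) / [r₃ sin(θ₃−θ₄)].
Numerator sine = -0.76604; denominator sine = -0.90183.
Result = 0.0881·36.84·(-0.76604) / (0.3423·(-0.90183)) = +8.0541 rad/s; magnitude 8.0541 rad/s.

8.05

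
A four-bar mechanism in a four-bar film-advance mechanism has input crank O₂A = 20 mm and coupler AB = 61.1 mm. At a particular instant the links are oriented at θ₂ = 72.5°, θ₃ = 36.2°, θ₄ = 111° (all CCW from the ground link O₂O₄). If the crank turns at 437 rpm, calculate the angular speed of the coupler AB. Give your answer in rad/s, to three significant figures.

ω₂ = 45.76 rad/s (from 437 rpm).
Differentiating the loop-closure r₂e^{iθ₂}+r₃e^{iθ₃}=r₁+r₄e^{iθ₄} gives r₂ω₂e^{iθ₂}+r₃ω₃e^{iθ₃}=r₄ω₄e^{iθ₄}.
Eliminating the other unknown: ω₃ = r₂ω₂ sin(θ₄−θ₂) / [r₃ sin(θ₃−θ₄)].
Numerator sine = +0.62251; denominator sine = -0.96502.
Result = 0.02·45.76·(+0.62251) / (0.0611·(-0.96502)) = -9.663 rad/s; magnitude 9.663 rad/s.

9.66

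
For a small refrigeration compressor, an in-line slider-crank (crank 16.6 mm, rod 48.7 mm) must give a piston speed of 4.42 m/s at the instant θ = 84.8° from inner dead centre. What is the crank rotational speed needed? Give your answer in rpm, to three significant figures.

For an in-line slider-crank, |v_piston| = rω|sinθ|·[1 + r cosθ/√(L² − r² sin²θ)].
With r = 0.0166 m, L = 0.0487 m, θ = 84.8°: the bracketed kinematic factor |dx/dθ| = 0.017075 m.
ω = v/|dx/dθ| = 4.42/0.017075 = 258.86 rad/s.
N = 60ω/(2π) = 2472 rpm.

2470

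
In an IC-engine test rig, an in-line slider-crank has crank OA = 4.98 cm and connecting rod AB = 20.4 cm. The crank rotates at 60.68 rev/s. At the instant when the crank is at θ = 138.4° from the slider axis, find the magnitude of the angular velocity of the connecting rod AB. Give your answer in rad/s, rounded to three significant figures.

70.5

ω = 381.3 rad/s (converted from 60.68 rev/s).
The rod makes angle φ with the slider axis where L sinφ = r sinθ; differentiating, L cosφ·φ̇ = r ω cosθ.
L cosφ = √(L² − r² sin²θ) = 0.2013 m.
|ω_rod| = r ω |cosθ| / √(L² − r² sin²θ) = 0.0498·381.3·0.74780/0.2013 = 70.533 rad/s.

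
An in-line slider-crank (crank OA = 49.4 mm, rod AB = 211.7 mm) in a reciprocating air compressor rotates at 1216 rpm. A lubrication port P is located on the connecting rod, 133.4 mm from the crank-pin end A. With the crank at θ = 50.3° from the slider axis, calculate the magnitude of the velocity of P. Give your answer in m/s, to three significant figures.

ω = 127.3 rad/s.  Crank-pin speed |V_A| = rω = 6.2906 m/s, perpendicular to OA.
Rod angle: sinφ = −(r/L) sinθ ⇒ φ = -10.343°; ω_rod = −rω cosθ/√(L²−r²sin²θ) = -19.294 rad/s.
V_P = V_A + ω_rod × AP, with AP = 0.1334 m along the rod.
Components: V_Px = −rω sinθ − a·ω_rod·sinφ = -5.3021 m/s;  V_Py = rω cosθ + a·ω_rod·cosφ = +1.4862 m/s.
|V_P| = √(V_Px² + V_Py²) = 5.5064 m/s.

5.51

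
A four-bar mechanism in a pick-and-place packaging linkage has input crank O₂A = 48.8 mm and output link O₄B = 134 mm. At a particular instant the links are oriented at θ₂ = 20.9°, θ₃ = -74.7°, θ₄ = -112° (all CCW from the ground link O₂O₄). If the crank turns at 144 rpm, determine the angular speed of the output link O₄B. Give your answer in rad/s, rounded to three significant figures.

ω₂ = 15.08 rad/s (from 144 rpm).
Differentiating the loop-closure r₂e^{iθ₂}+r₃e^{iθ₃}=r₁+r₄e^{iθ₄} gives r₂ω₂e^{iθ₂}+r₃ω₃e^{iθ₃}=r₄ω₄e^{iθ₄}.
Eliminating the other unknown: ω₄ = r₂ω₂ sin(θ₂−θ₃) / [r₄ sin(θ₄−θ₃)].
Numerator sine = +0.99523; denominator sine = -0.60599.
Result = 0.0488·15.08·(+0.99523) / (0.134·(-0.60599)) = -9.0191 rad/s; magnitude 9.0191 rad/s.

9.02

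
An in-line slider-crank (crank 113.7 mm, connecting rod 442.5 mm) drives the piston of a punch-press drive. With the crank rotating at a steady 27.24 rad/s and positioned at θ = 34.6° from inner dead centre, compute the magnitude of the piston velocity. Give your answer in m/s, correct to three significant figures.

2.13

ω = 27.24 rad/s
For an in-line slider-crank, x = r cosθ + √(L² − r² sin²θ), so v = −rω sinθ·[1 + r cosθ/√(L² − r² sin²θ)].
With r = 0.1137 m, L = 0.4425 m, θ = 34.6°: √(L² − r² sin²θ) = 0.43776 m.
v = −0.1137·27.24·0.56784·[1 + 0.1137·0.82314/0.43776] = -2.1347 m/s.
|v| = 2.1347 m/s.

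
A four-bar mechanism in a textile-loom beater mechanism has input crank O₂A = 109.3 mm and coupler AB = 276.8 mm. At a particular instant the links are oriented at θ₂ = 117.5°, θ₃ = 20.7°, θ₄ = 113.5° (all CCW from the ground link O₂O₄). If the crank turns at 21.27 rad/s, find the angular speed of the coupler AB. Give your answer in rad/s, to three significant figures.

0.587

ω₂ = 21.27 rad/s
Differentiating the loop-closure r₂e^{iθ₂}+r₃e^{iθ₃}=r₁+r₄e^{iθ₄} gives r₂ω₂e^{iθ₂}+r₃ω₃e^{iθ₃}=r₄ω₄e^{iθ₄}.
Eliminating the other unknown: ω₃ = r₂ω₂ sin(θ₄−θ₂) / [r₃ sin(θ₃−θ₄)].
Numerator sine = -0.06976; denominator sine = -0.99881.
Result = 0.1093·21.27·(-0.06976) / (0.2768·(-0.99881)) = +0.58658 rad/s; magnitude 0.58658 rad/s.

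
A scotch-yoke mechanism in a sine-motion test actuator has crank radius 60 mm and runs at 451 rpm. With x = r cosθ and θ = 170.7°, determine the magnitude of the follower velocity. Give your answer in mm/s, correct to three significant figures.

458

ω = 47.23 rad/s (from 451 rpm).
x = r cosθ ⇒ ẋ = −rω sinθ.
|v| = rω|sinθ| = 0.06·47.23·|sin 170.7°| = 0.45794 m/s = 457.94 mm/s.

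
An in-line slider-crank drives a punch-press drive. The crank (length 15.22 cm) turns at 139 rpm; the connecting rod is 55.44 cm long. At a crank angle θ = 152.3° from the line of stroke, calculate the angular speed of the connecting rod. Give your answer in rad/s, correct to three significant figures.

ω = 14.56 rad/s (converted from 139 rpm).
The rod makes angle φ with the slider axis where L sinφ = r sinθ; differentiating, L cosφ·φ̇ = r ω cosθ.
L cosφ = √(L² − r² sin²θ) = 0.54987 m.
|ω_rod| = r ω |cosθ| / √(L² − r² sin²θ) = 0.1522·14.56·0.88539/0.54987 = 3.5673 rad/s.

3.57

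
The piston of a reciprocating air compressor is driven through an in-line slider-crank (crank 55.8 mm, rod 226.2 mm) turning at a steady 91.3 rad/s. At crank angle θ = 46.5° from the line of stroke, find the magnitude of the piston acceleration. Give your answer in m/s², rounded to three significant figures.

ω = 91.3 rad/s
x(θ) = r cosθ + √(L² − r² sin²θ); with ω constant, a = ω²·d²x/dθ².
d²x/dθ² = −r cosθ − r²(cos2θ)/√u − r⁴ sin²2θ/(4u^{3/2}),  u = L² − r² sin²θ = 0.0495281 m².
Substituting r = 0.0558 m, L = 0.2262 m, θ = 46.5°: d²x/dθ² = -0.037897 m.
a = ω²·d²x/dθ² = (91.3)²·(-0.037897) = -315.9 m/s²;  |a| = 315.9 m/s².

316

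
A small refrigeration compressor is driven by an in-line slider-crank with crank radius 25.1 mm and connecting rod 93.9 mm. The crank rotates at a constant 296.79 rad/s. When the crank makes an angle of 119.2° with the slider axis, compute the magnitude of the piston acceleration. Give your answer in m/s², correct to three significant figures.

ω = 296.8 rad/s
x(θ) = r cosθ + √(L² − r² sin²θ); with ω constant, a = ω²·d²x/dθ².
d²x/dθ² = −r cosθ − r²(cos2θ)/√u − r⁴ sin²2θ/(4u^{3/2}),  u = L² − r² sin²θ = 0.00833715 m².
Substituting r = 0.0251 m, L = 0.0939 m, θ = 119.2°: d²x/dθ² = +0.015766 m.
a = ω²·d²x/dθ² = (296.8)²·(+0.015766) = +1388.7 m/s²;  |a| = 1388.7 m/s².

1390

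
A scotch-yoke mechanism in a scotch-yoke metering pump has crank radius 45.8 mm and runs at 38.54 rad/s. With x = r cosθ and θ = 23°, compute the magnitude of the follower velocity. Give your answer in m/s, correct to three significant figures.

0.690

ω = 38.54 rad/s
x = r cosθ ⇒ ẋ = −rω sinθ.
|v| = rω|sinθ| = 0.0458·38.54·|sin 23°| = 0.68969 m/s.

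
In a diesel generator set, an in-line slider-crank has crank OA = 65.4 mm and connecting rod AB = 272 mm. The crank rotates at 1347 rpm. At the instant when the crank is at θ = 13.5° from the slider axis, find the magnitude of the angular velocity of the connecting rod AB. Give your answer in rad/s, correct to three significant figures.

33.0

ω = 141.1 rad/s (converted from 1347 rpm).
The rod makes angle φ with the slider axis where L sinφ = r sinθ; differentiating, L cosφ·φ̇ = r ω cosθ.
L cosφ = √(L² − r² sin²θ) = 0.27157 m.
|ω_rod| = r ω |cosθ| / √(L² − r² sin²θ) = 0.0654·141.1·0.97237/0.27157 = 33.031 rad/s.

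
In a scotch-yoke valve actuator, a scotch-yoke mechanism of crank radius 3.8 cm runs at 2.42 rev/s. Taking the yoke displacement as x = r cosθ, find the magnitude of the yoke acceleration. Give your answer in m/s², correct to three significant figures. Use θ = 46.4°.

6.06

ω = 15.21 rad/s (from 2.42 rev/s).
x = r cosθ ⇒ ẍ = −rω² cosθ (ω constant).
|a| = rω²|cosθ| = 0.038·(15.21)²·|cos 46.4°| = 6.0588 m/s².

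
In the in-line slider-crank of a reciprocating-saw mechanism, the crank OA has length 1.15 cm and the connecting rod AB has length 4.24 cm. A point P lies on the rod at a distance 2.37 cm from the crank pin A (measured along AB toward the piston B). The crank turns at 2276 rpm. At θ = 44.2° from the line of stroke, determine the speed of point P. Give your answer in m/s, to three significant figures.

ω = 238.3 rad/s.  Crank-pin speed |V_A| = rω = 2.7409 m/s, perpendicular to OA.
Rod angle: sinφ = −(r/L) sinθ ⇒ φ = -10.900°; ω_rod = −rω cosθ/√(L²−r²sin²θ) = -47.196 rad/s.
V_P = V_A + ω_rod × AP, with AP = 0.0237 m along the rod.
Components: V_Px = −rω sinθ − a·ω_rod·sinφ = -2.1224 m/s;  V_Py = rω cosθ + a·ω_rod·cosφ = +0.86664 m/s.
|V_P| = √(V_Px² + V_Py²) = 2.2925 m/s.

2.29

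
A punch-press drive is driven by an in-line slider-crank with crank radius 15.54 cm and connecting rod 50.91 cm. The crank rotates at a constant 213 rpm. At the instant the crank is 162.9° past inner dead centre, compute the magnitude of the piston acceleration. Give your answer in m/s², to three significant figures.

ω = 2π·213/60 = 22.31 rad/s
x(θ) = r cosθ + √(L² − r² sin²θ); with ω constant, a = ω²·d²x/dθ².
d²x/dθ² = −r cosθ − r²(cos2θ)/√u − r⁴ sin²2θ/(4u^{3/2}),  u = L² − r² sin²θ = 0.257095 m².
Substituting r = 0.1554 m, L = 0.5091 m, θ = 162.9°: d²x/dθ² = +0.10879 m.
a = ω²·d²x/dθ² = (22.31)²·(+0.10879) = +54.124 m/s²;  |a| = 54.124 m/s².

54.1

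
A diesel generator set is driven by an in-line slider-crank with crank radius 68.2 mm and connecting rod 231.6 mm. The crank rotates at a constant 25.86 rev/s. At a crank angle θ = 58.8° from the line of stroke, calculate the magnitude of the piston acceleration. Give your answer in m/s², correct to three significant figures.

689

ω = 2π·25.9 = 162.5 rad/s
x(θ) = r cosθ + √(L² − r² sin²θ); with ω constant, a = ω²·d²x/dθ².
d²x/dθ² = −r cosθ − r²(cos2θ)/√u − r⁴ sin²2θ/(4u^{3/2}),  u = L² − r² sin²θ = 0.0502355 m².
Substituting r = 0.0682 m, L = 0.2316 m, θ = 58.8°: d²x/dθ² = -0.026092 m.
a = ω²·d²x/dθ² = (162.5)²·(-0.026092) = -688.86 m/s²;  |a| = 688.86 m/s².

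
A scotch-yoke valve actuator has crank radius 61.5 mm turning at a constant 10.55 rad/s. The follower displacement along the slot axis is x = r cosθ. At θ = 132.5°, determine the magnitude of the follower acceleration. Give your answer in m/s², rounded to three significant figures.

4.62

ω = 10.55 rad/s
x = r cosθ ⇒ ẍ = −rω² cosθ (ω constant).
|a| = rω²|cosθ| = 0.0615·(10.55)²·|cos 132.5°| = 4.6245 m/s².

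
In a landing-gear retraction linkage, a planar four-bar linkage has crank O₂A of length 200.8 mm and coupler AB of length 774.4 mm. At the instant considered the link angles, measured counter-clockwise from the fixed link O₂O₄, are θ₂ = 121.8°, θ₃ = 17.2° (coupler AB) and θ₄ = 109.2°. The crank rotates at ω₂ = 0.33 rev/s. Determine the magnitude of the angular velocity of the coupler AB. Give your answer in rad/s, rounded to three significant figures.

0.117

ω₂ = 2.073 rad/s (from 0.33 rev/s).
Differentiating the loop-closure r₂e^{iθ₂}+r₃e^{iθ₃}=r₁+r₄e^{iθ₄} gives r₂ω₂e^{iθ₂}+r₃ω₃e^{iθ₃}=r₄ω₄e^{iθ₄}.
Eliminating the other unknown: ω₃ = r₂ω₂ sin(θ₄−θ₂) / [r₃ sin(θ₃−θ₄)].
Numerator sine = -0.21814; denominator sine = -0.99939.
Result = 0.2008·2.073·(-0.21814) / (0.7744·(-0.99939)) = +0.11735 rad/s; magnitude 0.11735 rad/s.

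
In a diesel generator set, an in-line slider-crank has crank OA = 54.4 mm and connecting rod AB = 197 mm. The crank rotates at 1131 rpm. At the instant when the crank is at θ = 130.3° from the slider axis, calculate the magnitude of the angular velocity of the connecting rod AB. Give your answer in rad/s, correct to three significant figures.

21.6

ω = 118.4 rad/s (converted from 1131 rpm).
The rod makes angle φ with the slider axis where L sinφ = r sinθ; differentiating, L cosφ·φ̇ = r ω cosθ.
L cosφ = √(L² − r² sin²θ) = 0.19258 m.
|ω_rod| = r ω |cosθ| / √(L² − r² sin²θ) = 0.0544·118.4·0.64679/0.19258 = 21.639 rad/s.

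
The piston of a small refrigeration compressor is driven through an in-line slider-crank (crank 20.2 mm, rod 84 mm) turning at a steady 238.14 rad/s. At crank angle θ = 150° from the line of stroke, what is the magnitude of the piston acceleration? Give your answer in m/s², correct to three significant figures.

ω = 238.1 rad/s
x(θ) = r cosθ + √(L² − r² sin²θ); with ω constant, a = ω²·d²x/dθ².
d²x/dθ² = −r cosθ − r²(cos2θ)/√u − r⁴ sin²2θ/(4u^{3/2}),  u = L² − r² sin²θ = 0.00695399 m².
Substituting r = 0.0202 m, L = 0.084 m, θ = 150°: d²x/dθ² = +0.014993 m.
a = ω²·d²x/dθ² = (238.1)²·(+0.014993) = +850.28 m/s²;  |a| = 850.28 m/s².

850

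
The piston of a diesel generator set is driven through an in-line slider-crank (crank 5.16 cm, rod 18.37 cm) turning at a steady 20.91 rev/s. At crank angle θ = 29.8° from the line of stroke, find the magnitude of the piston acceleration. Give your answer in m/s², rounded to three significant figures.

905

ω = 2π·20.9 = 131.4 rad/s
x(θ) = r cosθ + √(L² − r² sin²θ); with ω constant, a = ω²·d²x/dθ².
d²x/dθ² = −r cosθ − r²(cos2θ)/√u − r⁴ sin²2θ/(4u^{3/2}),  u = L² − r² sin²θ = 0.0330881 m².
Substituting r = 0.0516 m, L = 0.1837 m, θ = 29.8°: d²x/dθ² = -0.052403 m.
a = ω²·d²x/dθ² = (131.4)²·(-0.052403) = -904.53 m/s²;  |a| = 904.53 m/s².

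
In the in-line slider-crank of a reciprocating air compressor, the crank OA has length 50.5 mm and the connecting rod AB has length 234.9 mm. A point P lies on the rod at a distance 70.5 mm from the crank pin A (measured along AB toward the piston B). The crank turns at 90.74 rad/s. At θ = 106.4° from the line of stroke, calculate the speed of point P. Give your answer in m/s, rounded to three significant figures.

4.41

ω = 90.74 rad/s.  Crank-pin speed |V_A| = rω = 4.5824 m/s, perpendicular to OA.
Rod angle: sinφ = −(r/L) sinθ ⇒ φ = -11.902°; ω_rod = −rω cosθ/√(L²−r²sin²θ) = +5.6289 rad/s.
V_P = V_A + ω_rod × AP, with AP = 0.0705 m along the rod.
Components: V_Px = −rω sinθ − a·ω_rod·sinφ = -4.3141 m/s;  V_Py = rω cosθ + a·ω_rod·cosφ = -0.90549 m/s.
|V_P| = √(V_Px² + V_Py²) = 4.4081 m/s.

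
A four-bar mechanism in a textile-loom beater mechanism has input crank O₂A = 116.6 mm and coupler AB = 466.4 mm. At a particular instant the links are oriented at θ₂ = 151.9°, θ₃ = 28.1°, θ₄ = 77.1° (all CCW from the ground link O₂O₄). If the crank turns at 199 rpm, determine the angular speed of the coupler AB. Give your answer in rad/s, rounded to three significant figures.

ω₂ = 20.84 rad/s (from 199 rpm).
Differentiating the loop-closure r₂e^{iθ₂}+r₃e^{iθ₃}=r₁+r₄e^{iθ₄} gives r₂ω₂e^{iθ₂}+r₃ω₃e^{iθ₃}=r₄ω₄e^{iθ₄}.
Eliminating the other unknown: ω₃ = r₂ω₂ sin(θ₄−θ₂) / [r₃ sin(θ₃−θ₄)].
Numerator sine = -0.96502; denominator sine = -0.75471.
Result = 0.1166·20.84·(-0.96502) / (0.4664·(-0.75471)) = +6.6616 rad/s; magnitude 6.6616 rad/s.

6.66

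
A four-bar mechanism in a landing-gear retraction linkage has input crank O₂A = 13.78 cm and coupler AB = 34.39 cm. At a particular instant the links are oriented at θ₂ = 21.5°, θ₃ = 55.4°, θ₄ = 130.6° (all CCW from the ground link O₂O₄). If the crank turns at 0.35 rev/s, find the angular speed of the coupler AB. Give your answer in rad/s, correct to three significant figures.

0.861

ω₂ = 2.199 rad/s (from 0.35 rev/s).
Differentiating the loop-closure r₂e^{iθ₂}+r₃e^{iθ₃}=r₁+r₄e^{iθ₄} gives r₂ω₂e^{iθ₂}+r₃ω₃e^{iθ₃}=r₄ω₄e^{iθ₄}.
Eliminating the other unknown: ω₃ = r₂ω₂ sin(θ₄−θ₂) / [r₃ sin(θ₃−θ₄)].
Numerator sine = +0.94495; denominator sine = -0.96682.
Result = 0.1378·2.199·(+0.94495) / (0.3439·(-0.96682)) = -0.86124 rad/s; magnitude 0.86124 rad/s.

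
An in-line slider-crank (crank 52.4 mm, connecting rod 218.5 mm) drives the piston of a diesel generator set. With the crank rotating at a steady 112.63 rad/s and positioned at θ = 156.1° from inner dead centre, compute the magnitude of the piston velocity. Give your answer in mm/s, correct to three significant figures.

ω = 112.6 rad/s
For an in-line slider-crank, x = r cosθ + √(L² − r² sin²θ), so v = −rω sinθ·[1 + r cosθ/√(L² − r² sin²θ)].
With r = 0.0524 m, L = 0.2185 m, θ = 156.1°: √(L² − r² sin²θ) = 0.21747 m.
v = −0.0524·112.6·0.40514·[1 + 0.0524·-0.91425/0.21747] = -1.8643 m/s.
|v| = 1.8643 m/s = 1864.3 mm/s.

1860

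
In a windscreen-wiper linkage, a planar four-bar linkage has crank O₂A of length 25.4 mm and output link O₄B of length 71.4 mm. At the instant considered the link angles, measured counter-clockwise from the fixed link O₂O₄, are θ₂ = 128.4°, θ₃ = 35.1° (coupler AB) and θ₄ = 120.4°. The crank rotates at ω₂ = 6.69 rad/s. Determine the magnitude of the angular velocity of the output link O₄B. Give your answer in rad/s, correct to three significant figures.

ω₂ = 6.69 rad/s
Differentiating the loop-closure r₂e^{iθ₂}+r₃e^{iθ₃}=r₁+r₄e^{iθ₄} gives r₂ω₂e^{iθ₂}+r₃ω₃e^{iθ₃}=r₄ω₄e^{iθ₄}.
Eliminating the other unknown: ω₄ = r₂ω₂ sin(θ₂−θ₃) / [r₄ sin(θ₄−θ₃)].
Numerator sine = +0.99834; denominator sine = +0.99664.
Result = 0.0254·6.69·(+0.99834) / (0.0714·(+0.99664)) = +2.384 rad/s; magnitude 2.384 rad/s.

2.38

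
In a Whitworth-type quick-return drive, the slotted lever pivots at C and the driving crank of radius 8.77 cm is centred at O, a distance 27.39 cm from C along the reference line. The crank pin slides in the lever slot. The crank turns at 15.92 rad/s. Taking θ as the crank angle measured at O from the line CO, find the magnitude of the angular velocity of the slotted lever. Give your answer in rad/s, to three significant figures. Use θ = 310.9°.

3.27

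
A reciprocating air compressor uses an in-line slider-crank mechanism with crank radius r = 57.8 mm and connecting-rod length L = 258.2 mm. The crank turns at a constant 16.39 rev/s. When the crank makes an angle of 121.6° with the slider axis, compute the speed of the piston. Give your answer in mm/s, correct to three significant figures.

4460

ω = 2π·16.4 = 103 rad/s
For an in-line slider-crank, x = r cosθ + √(L² − r² sin²θ), so v = −rω sinθ·[1 + r cosθ/√(L² − r² sin²θ)].
With r = 0.0578 m, L = 0.2582 m, θ = 121.6°: √(L² − r² sin²θ) = 0.25346 m.
v = −0.0578·103·0.85173·[1 + 0.0578·-0.52399/0.25346] = -4.464 m/s.
|v| = 4.464 m/s = 4464 mm/s.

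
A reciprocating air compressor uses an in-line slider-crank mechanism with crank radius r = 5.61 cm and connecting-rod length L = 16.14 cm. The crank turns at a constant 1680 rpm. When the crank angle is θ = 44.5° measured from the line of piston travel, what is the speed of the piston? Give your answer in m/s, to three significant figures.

8.69

ω = 2π·1680/60 = 175.9 rad/s
For an in-line slider-crank, x = r cosθ + √(L² − r² sin²θ), so v = −rω sinθ·[1 + r cosθ/√(L² − r² sin²θ)].
With r = 0.0561 m, L = 0.1614 m, θ = 44.5°: √(L² − r² sin²θ) = 0.15654 m.
v = −0.0561·175.9·0.70091·[1 + 0.0561·0.71325/0.15654] = -8.686 m/s.
|v| = 8.686 m/s.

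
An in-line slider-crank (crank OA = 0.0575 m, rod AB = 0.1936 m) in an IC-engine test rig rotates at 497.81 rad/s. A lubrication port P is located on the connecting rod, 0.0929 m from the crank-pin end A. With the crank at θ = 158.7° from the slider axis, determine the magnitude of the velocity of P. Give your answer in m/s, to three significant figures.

16.5

ω = 497.8 rad/s.  Crank-pin speed |V_A| = rω = 28.624 m/s, perpendicular to OA.
Rod angle: sinφ = −(r/L) sinθ ⇒ φ = -6.194°; ω_rod = −rω cosθ/√(L²−r²sin²θ) = +138.56 rad/s.
V_P = V_A + ω_rod × AP, with AP = 0.0929 m along the rod.
Components: V_Px = −rω sinθ − a·ω_rod·sinφ = -9.009 m/s;  V_Py = rω cosθ + a·ω_rod·cosφ = -13.872 m/s.
|V_P| = √(V_Px² + V_Py²) = 16.54 m/s.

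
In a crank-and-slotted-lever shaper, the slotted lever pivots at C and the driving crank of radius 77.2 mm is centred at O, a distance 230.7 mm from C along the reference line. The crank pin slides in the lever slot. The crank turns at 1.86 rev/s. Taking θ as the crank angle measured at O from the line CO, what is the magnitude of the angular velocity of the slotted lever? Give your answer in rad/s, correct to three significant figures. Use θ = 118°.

0.661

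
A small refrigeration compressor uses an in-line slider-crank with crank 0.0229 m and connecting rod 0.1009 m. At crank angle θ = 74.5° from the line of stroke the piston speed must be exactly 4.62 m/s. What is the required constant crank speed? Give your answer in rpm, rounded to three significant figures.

For an in-line slider-crank, |v_piston| = rω|sinθ|·[1 + r cosθ/√(L² − r² sin²θ)].
With r = 0.0229 m, L = 0.1009 m, θ = 74.5°: the bracketed kinematic factor |dx/dθ| = 0.023439 m.
ω = v/|dx/dθ| = 4.62/0.023439 = 197.11 rad/s.
N = 60ω/(2π) = 1882.3 rpm.

1880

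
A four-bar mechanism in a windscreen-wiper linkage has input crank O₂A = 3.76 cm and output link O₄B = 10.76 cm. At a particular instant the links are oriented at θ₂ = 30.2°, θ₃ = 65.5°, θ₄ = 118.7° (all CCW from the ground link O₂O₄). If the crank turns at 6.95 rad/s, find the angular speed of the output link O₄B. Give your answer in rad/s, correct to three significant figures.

ω₂ = 6.95 rad/s
Differentiating the loop-closure r₂e^{iθ₂}+r₃e^{iθ₃}=r₁+r₄e^{iθ₄} gives r₂ω₂e^{iθ₂}+r₃ω₃e^{iθ₃}=r₄ω₄e^{iθ₄}.
Eliminating the other unknown: ω₄ = r₂ω₂ sin(θ₂−θ₃) / [r₄ sin(θ₄−θ₃)].
Numerator sine = -0.57786; denominator sine = +0.80073.
Result = 0.0376·6.95·(-0.57786) / (0.1076·(+0.80073)) = -1.7526 rad/s; magnitude 1.7526 rad/s.

1.75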